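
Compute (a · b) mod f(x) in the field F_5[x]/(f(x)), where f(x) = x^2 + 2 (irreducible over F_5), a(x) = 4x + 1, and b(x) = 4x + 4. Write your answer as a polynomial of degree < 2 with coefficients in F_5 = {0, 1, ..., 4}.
a · b ≡ 2 (mod f(x))

Multiply in F_5[x]: a(x)·b(x) = (4x + 1)·(4x + 4) = x^2 + 4. This has degree ≥ 2, so divide by f(x) over F_5: x^2 + 4 = (1)·(x^2 + 2) + (2). Hence a·b ≡ 2 (mod f). (F_5[x]/(f) is a field with 5^2 = 25 elements since f is irreducible of degree 2.)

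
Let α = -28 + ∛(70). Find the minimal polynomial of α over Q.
m_α(x) = x^3 + 84x^2 + 2352x + 21882

Set β = α + 28 = ∛(70), so β^3 = 70. Then (α + 28)^3 - 70 = 0, i.e. α is a root of g(x) = (x + 28)^3 - 70 = x^3 + 84x^2 + 2352x + 21882. Since g(x) = h(x + 28) where h(x) = x^3 - 70, and h is irreducible over Q (because 70 is not a perfect cube, so h has no rational root, and a monic cubic with no rational root is irreducible), g is also irreducible (irreducibility is preserved under the substitution x → x + 28). Hence m_α(x) = x^3 + 84x^2 + 2352x + 21882.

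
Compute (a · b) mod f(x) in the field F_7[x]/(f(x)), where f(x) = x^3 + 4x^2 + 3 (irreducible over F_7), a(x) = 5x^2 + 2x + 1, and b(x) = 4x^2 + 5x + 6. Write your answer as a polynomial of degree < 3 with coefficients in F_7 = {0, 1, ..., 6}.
a · b ≡ x^2 + 6x (mod f(x))

Multiply in F_7[x]: a(x)·b(x) = (5x^2 + 2x + 1)·(4x^2 + 5x + 6) = 6x^4 + 5x^3 + 2x^2 + 3x + 6. This has degree ≥ 3, so divide by f(x) over F_7: 6x^4 + 5x^3 + 2x^2 + 3x + 6 = (6x + 2)·(x^3 + 4x^2 + 3) + (x^2 + 6x). Hence a·b ≡ x^2 + 6x (mod f). (F_7[x]/(f) is a field with 7^3 = 343 elements since f is irreducible of degree 3.)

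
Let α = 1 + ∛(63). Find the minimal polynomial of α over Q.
m_α(x) = x^3 - 3x^2 + 3x - 64

Set β = α - 1 = ∛(63), so β^3 = 63. Then (α - 1)^3 - 63 = 0, i.e. α is a root of g(x) = (x - 1)^3 - 63 = x^3 - 3x^2 + 3x - 64. Since g(x) = h(x - 1) where h(x) = x^3 - 63, and h is irreducible over Q (because 63 is not a perfect cube, so h has no rational root, and a monic cubic with no rational root is irreducible), g is also irreducible (irreducibility is preserved under the substitution x → x - 1). Hence m_α(x) = x^3 - 3x^2 + 3x - 64.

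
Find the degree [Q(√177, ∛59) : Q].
[Q(√177, ∛59) : Q] = 6

Let L = Q(√177, ∛59). Since Q(√177) ⊂ L and [Q(√177):Q] = 2, the tower law gives 2 | [L:Q]. Likewise Q(∛59) ⊂ L with [Q(∛59):Q] = 3 (because 59 is not a perfect cube), so 3 | [L:Q]. As gcd(2,3) = 1, [L:Q] is divisible by 6. Conversely L is generated over Q by √177 and ∛59, so [L:Q] ≤ 2·3 = 6. Therefore [Q(√177, ∛59) : Q] = 6.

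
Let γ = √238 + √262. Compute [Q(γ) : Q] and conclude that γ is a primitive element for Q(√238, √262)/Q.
[Q(γ) : Q] = 4 (equivalently, Q(γ) = Q(√238, √262))

Obviously Q(γ) ⊆ Q(√238, √262), and [Q(√238, √262):Q] = 4 (since 238, 262 are distinct squarefree integers > 1 with 62356 not a perfect square). To show equality we compute the minimal polynomial of γ. From γ = √238 + √262: γ^2 = 238 + 2√(62356) + 262 = 500 + 2√(62356), so γ^2 - 500 = 2√(62356); squaring, (γ^2 - 500)^2 = 4·62356, i.e. γ^4 - 1000γ^2 + 250000 - 249424 = 0, i.e. γ^4 - 1000γ^2 + 576 = 0. So γ is a root of x^4 - 1000x^2 + 576. This polynomial is irreducible over Q: it has no rational root (each ±√238 ± √262 is irrational), and any factorization into two quadratics over Q would force √(62356) ∈ Q (pairing opposite roots) or √238, √262 ∈ Q (other pairings), all impossible. Hence [Q(γ):Q] = 4 = [Q(√238, √262):Q], so Q(γ) = Q(√238, √262).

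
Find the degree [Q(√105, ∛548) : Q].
[Q(√105, ∛548) : Q] = 6

Let L = Q(√105, ∛548). Since Q(√105) ⊂ L and [Q(√105):Q] = 2, the tower law gives 2 | [L:Q]. Likewise Q(∛548) ⊂ L with [Q(∛548):Q] = 3 (because 548 is not a perfect cube), so 3 | [L:Q]. As gcd(2,3) = 1, [L:Q] is divisible by 6. Conversely L is generated over Q by √105 and ∛548, so [L:Q] ≤ 2·3 = 6. Therefore [Q(√105, ∛548) : Q] = 6.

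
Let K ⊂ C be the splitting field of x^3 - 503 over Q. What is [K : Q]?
[K : Q] = 6

The roots of x^3 - 503 are ∛503, ω∛503, ω^2∛503 where ω = e^(2πi/3) is a primitive cube root of unity, so K = Q(∛503, ω). Now [Q(∛503):Q] = 3 (since 503 is not a perfect cube, x^3 - 503 is irreducible) and [Q(ω):Q] = 2. Both 2 and 3 divide [K:Q], and [K:Q] ≤ 3·2 = 6, so [K:Q] = 6. (Equivalently: Q(∛503) ⊂ R but ω ∉ R, so [K : Q(∛503)] = 2.)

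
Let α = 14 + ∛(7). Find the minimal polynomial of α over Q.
m_α(x) = x^3 - 42x^2 + 588x - 2751

Set β = α - 14 = ∛(7), so β^3 = 7. Then (α - 14)^3 - 7 = 0, i.e. α is a root of g(x) = (x - 14)^3 - 7 = x^3 - 42x^2 + 588x - 2751. Since g(x) = h(x - 14) where h(x) = x^3 - 7, and h is irreducible over Q (because 7 is not a perfect cube, so h has no rational root, and a monic cubic with no rational root is irreducible), g is also irreducible (irreducibility is preserved under the substitution x → x - 14). Hence m_α(x) = x^3 - 42x^2 + 588x - 2751.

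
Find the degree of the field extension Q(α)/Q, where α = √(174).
[Q(α):Q] = 2

[Q(α):Q] equals the degree of the minimal polynomial of α. Here α^2 = 174 and x^2 - 174 is irreducible (d = 174 is squarefree, ≠ 1, hence not a square), so deg(m_α) = 2. Thus [Q(α):Q] = 2.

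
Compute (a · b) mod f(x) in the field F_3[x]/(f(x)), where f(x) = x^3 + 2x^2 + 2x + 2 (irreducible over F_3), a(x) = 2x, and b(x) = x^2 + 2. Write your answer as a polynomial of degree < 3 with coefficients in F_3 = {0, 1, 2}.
a · b ≡ 2x^2 + 2 (mod f(x))

Multiply in F_3[x]: a(x)·b(x) = (2x)·(x^2 + 2) = 2x^3 + x. This has degree ≥ 3, so divide by f(x) over F_3: 2x^3 + x = (2)·(x^3 + 2x^2 + 2x + 2) + (2x^2 + 2). Hence a·b ≡ 2x^2 + 2 (mod f). (F_3[x]/(f) is a field with 3^3 = 27 elements since f is irreducible of degree 3.)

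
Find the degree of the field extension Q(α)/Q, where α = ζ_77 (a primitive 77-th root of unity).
[Q(α):Q] = 60

The minimal polynomial of ζ_77 over Q is the 77-th cyclotomic polynomial Φ_77(x), which is irreducible over Q and has degree φ(77) = 60. Hence [Q(α):Q] = φ(77) = 60.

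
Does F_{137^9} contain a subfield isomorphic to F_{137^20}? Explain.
No: F_{137^20} is not a subfield of F_{137^9}

F_{p^m} embeds in F_{p^n} iff m | n. Here 20 ∤ 9 (since 9 = 0·20 + 9 with remainder 9 ≠ 0), so F_{137^20} is not a subfield of F_{137^9}. Equivalently: if it were, the tower law would give 20 = [F_{137^20}:F_137] dividing [F_{137^9}:F_137] = 9, contradiction.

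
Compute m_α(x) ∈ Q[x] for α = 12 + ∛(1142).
m_α(x) = x^3 - 36x^2 + 432x - 2870

Set β = α - 12 = ∛(1142), so β^3 = 1142. Then (α - 12)^3 - 1142 = 0, i.e. α is a root of g(x) = (x - 12)^3 - 1142 = x^3 - 36x^2 + 432x - 2870. Since g(x) = h(x - 12) where h(x) = x^3 - 1142, and h is irreducible over Q (because 1142 is not a perfect cube, so h has no rational root, and a monic cubic with no rational root is irreducible), g is also irreducible (irreducibility is preserved under the substitution x → x - 12). Hence m_α(x) = x^3 - 36x^2 + 432x - 2870.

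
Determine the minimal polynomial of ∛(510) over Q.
m_α(x) = x^3 - 510

α satisfies α^3 = 510, so x^3 - 510 annihilates α. By the rational root test, a rational root p/q (in lowest terms) of x^3 - 510 would satisfy p^3 = 510 q^3, forcing q = 1 and p^3 = 510; but 510 is not a perfect cube, contradiction. A monic cubic over Q with no rational root is irreducible (any nontrivial factorization would include a linear factor). Hence x^3 - 510 is the minimal polynomial of α, and in particular [Q(α):Q] = 3.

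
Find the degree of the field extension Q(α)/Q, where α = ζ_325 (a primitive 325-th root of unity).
[Q(α):Q] = 240

The minimal polynomial of ζ_325 over Q is the 325-th cyclotomic polynomial Φ_325(x), which is irreducible over Q and has degree φ(325) = 240. Hence [Q(α):Q] = φ(325) = 240.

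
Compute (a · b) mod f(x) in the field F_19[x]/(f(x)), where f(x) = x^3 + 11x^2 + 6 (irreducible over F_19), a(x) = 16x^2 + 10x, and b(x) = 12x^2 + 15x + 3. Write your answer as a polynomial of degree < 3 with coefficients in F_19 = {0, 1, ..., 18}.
a · b ≡ 14x^2 + 18x + 5 (mod f(x))

Multiply in F_19[x]: a(x)·b(x) = (16x^2 + 10x)·(12x^2 + 15x + 3) = 2x^4 + 18x^3 + 8x^2 + 11x. This has degree ≥ 3, so divide by f(x) over F_19: 2x^4 + 18x^3 + 8x^2 + 11x = (2x + 15)·(x^3 + 11x^2 + 6) + (14x^2 + 18x + 5). Hence a·b ≡ 14x^2 + 18x + 5 (mod f). (F_19[x]/(f) is a field with 19^3 = 6859 elements since f is irreducible of degree 3.)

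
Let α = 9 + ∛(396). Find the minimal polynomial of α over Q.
m_α(x) = x^3 - 27x^2 + 243x - 1125

Set β = α - 9 = ∛(396), so β^3 = 396. Then (α - 9)^3 - 396 = 0, i.e. α is a root of g(x) = (x - 9)^3 - 396 = x^3 - 27x^2 + 243x - 1125. Since g(x) = h(x - 9) where h(x) = x^3 - 396, and h is irreducible over Q (because 396 is not a perfect cube, so h has no rational root, and a monic cubic with no rational root is irreducible), g is also irreducible (irreducibility is preserved under the substitution x → x - 9). Hence m_α(x) = x^3 - 27x^2 + 243x - 1125.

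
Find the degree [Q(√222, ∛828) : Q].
[Q(√222, ∛828) : Q] = 6

Let L = Q(√222, ∛828). Since Q(√222) ⊂ L and [Q(√222):Q] = 2, the tower law gives 2 | [L:Q]. Likewise Q(∛828) ⊂ L with [Q(∛828):Q] = 3 (because 828 is not a perfect cube), so 3 | [L:Q]. As gcd(2,3) = 1, [L:Q] is divisible by 6. Conversely L is generated over Q by √222 and ∛828, so [L:Q] ≤ 2·3 = 6. Therefore [Q(√222, ∛828) : Q] = 6.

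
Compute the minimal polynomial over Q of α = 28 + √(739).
m_α(x) = x^2 - 56x + 45

From α - 28 = √(739), squaring gives (α - 28)^2 = 739, i.e. α^2 - 56α + 784 = 739, so α^2 - 56α + 45 = 0. The discriminant of x^2 - 56x + 45 is (-56)^2 - 4·(45) = 3136 - 180 = 2956, and 4·(739) is not a perfect square in Q since 739 is squarefree and ≠ 1. Hence x^2 - 56x + 45 is irreducible over Q and is the minimal polynomial of α.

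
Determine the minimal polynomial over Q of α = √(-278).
m_α(x) = x^2 + 278

α satisfies α^2 + 278 = 0, so x^2 + 278 annihilates α. Since d = -278 is squarefree and ≠ 1, it is not a perfect square in Q, so x^2 + 278 has no rational root and is therefore irreducible over Q (a degree-2 polynomial over a field is irreducible iff it has no root). Hence m_α(x) = x^2 + 278.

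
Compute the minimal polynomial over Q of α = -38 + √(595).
m_α(x) = x^2 + 76x + 849

From α + 38 = √(595), squaring gives (α + 38)^2 = 595, i.e. α^2 + 76α + 1444 = 595, so α^2 + 76α + 849 = 0. The discriminant of x^2 + 76x + 849 is (76)^2 - 4·(849) = 5776 - 3396 = 2380, and 4·(595) is not a perfect square in Q since 595 is squarefree and ≠ 1. Hence x^2 + 76x + 849 is irreducible over Q and is the minimal polynomial of α.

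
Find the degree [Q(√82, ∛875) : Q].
[Q(√82, ∛875) : Q] = 6

Let L = Q(√82, ∛875). Since Q(√82) ⊂ L and [Q(√82):Q] = 2, the tower law gives 2 | [L:Q]. Likewise Q(∛875) ⊂ L with [Q(∛875):Q] = 3 (because 875 is not a perfect cube), so 3 | [L:Q]. As gcd(2,3) = 1, [L:Q] is divisible by 6. Conversely L is generated over Q by √82 and ∛875, so [L:Q] ≤ 2·3 = 6. Therefore [Q(√82, ∛875) : Q] = 6.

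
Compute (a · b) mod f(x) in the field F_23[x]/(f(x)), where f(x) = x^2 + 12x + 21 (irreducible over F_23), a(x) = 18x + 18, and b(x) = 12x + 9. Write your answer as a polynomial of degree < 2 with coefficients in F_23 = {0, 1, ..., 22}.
a · b ≡ 17x + 19 (mod f(x))

Multiply in F_23[x]: a(x)·b(x) = (18x + 18)·(12x + 9) = 9x^2 + 10x + 1. This has degree ≥ 2, so divide by f(x) over F_23: 9x^2 + 10x + 1 = (9)·(x^2 + 12x + 21) + (17x + 19). Hence a·b ≡ 17x + 19 (mod f). (F_23[x]/(f) is a field with 23^2 = 529 elements since f is irreducible of degree 2.)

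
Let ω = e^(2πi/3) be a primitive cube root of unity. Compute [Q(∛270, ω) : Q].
[Q(∛270, ω) : Q] = 6

[Q(∛270):Q] = 3 (min poly x^3 - 270, irreducible since 270 is not a perfect cube). [Q(ω):Q] = 2 (min poly x^2 + x + 1). Since Q(∛270) ⊂ R and ω ∉ R, we have ω ∉ Q(∛270), so x^2 + x + 1 remains irreducible over Q(∛270) and [Q(∛270, ω) : Q(∛270)] = 2. By the tower law, [Q(∛270, ω) : Q] = 3 · 2 = 6. (In fact Q(∛270, ω) is the splitting field of x^3 - 270 over Q.)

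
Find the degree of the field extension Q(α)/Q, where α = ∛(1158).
[Q(α):Q] = 3

The minimal polynomial of α is x^3 - 1158, irreducible over Q since 1158 is not a perfect cube (so x^3 - 1158 has no rational root). Hence [Q(α):Q] = deg(m_α) = 3.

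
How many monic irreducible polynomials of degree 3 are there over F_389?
There are 19621160 monic irreducible polynomials of degree 3 over F_389

Each element of F_{389^3} that lies in no proper subfield is a root of exactly one monic irreducible of degree 3 over F_389, and each such polynomial has 3 distinct roots in F_{389^3}. By Möbius inversion the count is N_389(3) = (1/3) Σ_{d|3} μ(3/d) · 389^d = (1/3)(μ(3)·389^1 + μ(1)·389^3) = 58863480/3 = 19621160.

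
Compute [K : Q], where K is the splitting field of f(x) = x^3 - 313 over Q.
[K : Q] = 6

The roots of x^3 - 313 are ∛313, ω∛313, ω^2∛313 where ω = e^(2πi/3) is a primitive cube root of unity, so K = Q(∛313, ω). Now [Q(∛313):Q] = 3 (since 313 is not a perfect cube, x^3 - 313 is irreducible) and [Q(ω):Q] = 2. Both 2 and 3 divide [K:Q], and [K:Q] ≤ 3·2 = 6, so [K:Q] = 6. (Equivalently: Q(∛313) ⊂ R but ω ∉ R, so [K : Q(∛313)] = 2.)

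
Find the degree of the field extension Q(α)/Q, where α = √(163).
[Q(α):Q] = 2

[Q(α):Q] equals the degree of the minimal polynomial of α. Here α^2 = 163 and x^2 - 163 is irreducible (d = 163 is squarefree, ≠ 1, hence not a square), so deg(m_α) = 2. Thus [Q(α):Q] = 2.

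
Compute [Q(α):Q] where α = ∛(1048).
[Q(α):Q] = 3

The minimal polynomial of α is x^3 - 1048, irreducible over Q since 1048 is not a perfect cube (so x^3 - 1048 has no rational root). Hence [Q(α):Q] = deg(m_α) = 3.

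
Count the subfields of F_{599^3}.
F_{599^3} has 2 subfields

The subfields of F_{p^n} are exactly the fields F_{p^d} for d | n (each is the fixed field of the unique index-d subgroup of Gal(F_{p^n}/F_p) ≅ Z/nZ). The divisors of n = 3 are {1, 3}, giving 2 subfields: F_{599^1}, F_{599^3}.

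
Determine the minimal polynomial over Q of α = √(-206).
m_α(x) = x^2 + 206

α satisfies α^2 + 206 = 0, so x^2 + 206 annihilates α. Since d = -206 is squarefree and ≠ 1, it is not a perfect square in Q, so x^2 + 206 has no rational root and is therefore irreducible over Q (a degree-2 polynomial over a field is irreducible iff it has no root). Hence m_α(x) = x^2 + 206.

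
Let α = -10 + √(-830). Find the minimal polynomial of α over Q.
m_α(x) = x^2 + 20x + 930

From α + 10 = √(-830), squaring gives (α + 10)^2 = -830, i.e. α^2 + 20α + 100 = -830, so α^2 + 20α + 930 = 0. The discriminant of x^2 + 20x + 930 is (20)^2 - 4·(930) = 400 - 3720 = -3320, and 4·(-830) is not a perfect square in Q since -830 is squarefree and ≠ 1. Hence x^2 + 20x + 930 is irreducible over Q and is the minimal polynomial of α.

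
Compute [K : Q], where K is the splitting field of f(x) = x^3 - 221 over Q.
[K : Q] = 6

The roots of x^3 - 221 are ∛221, ω∛221, ω^2∛221 where ω = e^(2πi/3) is a primitive cube root of unity, so K = Q(∛221, ω). Now [Q(∛221):Q] = 3 (since 221 is not a perfect cube, x^3 - 221 is irreducible) and [Q(ω):Q] = 2. Both 2 and 3 divide [K:Q], and [K:Q] ≤ 3·2 = 6, so [K:Q] = 6. (Equivalently: Q(∛221) ⊂ R but ω ∉ R, so [K : Q(∛221)] = 2.)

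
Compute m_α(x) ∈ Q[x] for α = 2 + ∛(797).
m_α(x) = x^3 - 6x^2 + 12x - 805

Set β = α - 2 = ∛(797), so β^3 = 797. Then (α - 2)^3 - 797 = 0, i.e. α is a root of g(x) = (x - 2)^3 - 797 = x^3 - 6x^2 + 12x - 805. Since g(x) = h(x - 2) where h(x) = x^3 - 797, and h is irreducible over Q (because 797 is not a perfect cube, so h has no rational root, and a monic cubic with no rational root is irreducible), g is also irreducible (irreducibility is preserved under the substitution x → x - 2). Hence m_α(x) = x^3 - 6x^2 + 12x - 805.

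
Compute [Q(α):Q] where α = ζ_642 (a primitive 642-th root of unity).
[Q(α):Q] = 212

The minimal polynomial of ζ_642 over Q is the 642-th cyclotomic polynomial Φ_642(x), which is irreducible over Q and has degree φ(642) = 212. Hence [Q(α):Q] = φ(642) = 212.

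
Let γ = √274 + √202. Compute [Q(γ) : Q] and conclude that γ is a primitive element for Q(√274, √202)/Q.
[Q(γ) : Q] = 4 (equivalently, Q(γ) = Q(√274, √202))

Obviously Q(γ) ⊆ Q(√274, √202), and [Q(√274, √202):Q] = 4 (since 274, 202 are distinct squarefree integers > 1 with 55348 not a perfect square). To show equality we compute the minimal polynomial of γ. From γ = √274 + √202: γ^2 = 274 + 2√(55348) + 202 = 476 + 2√(55348), so γ^2 - 476 = 2√(55348); squaring, (γ^2 - 476)^2 = 4·55348, i.e. γ^4 - 952γ^2 + 226576 - 221392 = 0, i.e. γ^4 - 952γ^2 + 5184 = 0. So γ is a root of x^4 - 952x^2 + 5184. This polynomial is irreducible over Q: it has no rational root (each ±√274 ± √202 is irrational), and any factorization into two quadratics over Q would force √(55348) ∈ Q (pairing opposite roots) or √274, √202 ∈ Q (other pairings), all impossible. Hence [Q(γ):Q] = 4 = [Q(√274, √202):Q], so Q(γ) = Q(√274, √202).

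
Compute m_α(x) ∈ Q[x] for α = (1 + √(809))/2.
m_α(x) = x^2 - x - 202

From 2α - 1 = √(809), squaring gives (2α - 1)^2 = 809, i.e. 4α^2 - 4α + 1 = 809, so α^2 - α + (1 - 809)/4 = 0. Since 809 ≡ 1 (mod 4), (1 - 809)/4 = -202 ∈ Z. The polynomial x^2 - x - 202 has discriminant 1 - 4·(-202) = 809, which is not a perfect square in Q (d = 809 is squarefree and ≠ 1), so x^2 - x - 202 is irreducible over Q. It is the minimal polynomial of α.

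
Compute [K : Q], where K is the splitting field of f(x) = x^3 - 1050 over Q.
[K : Q] = 6

The roots of x^3 - 1050 are ∛1050, ω∛1050, ω^2∛1050 where ω = e^(2πi/3) is a primitive cube root of unity, so K = Q(∛1050, ω). Now [Q(∛1050):Q] = 3 (since 1050 is not a perfect cube, x^3 - 1050 is irreducible) and [Q(ω):Q] = 2. Both 2 and 3 divide [K:Q], and [K:Q] ≤ 3·2 = 6, so [K:Q] = 6. (Equivalently: Q(∛1050) ⊂ R but ω ∉ R, so [K : Q(∛1050)] = 2.)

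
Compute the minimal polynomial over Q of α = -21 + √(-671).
m_α(x) = x^2 + 42x + 1112

From α + 21 = √(-671), squaring gives (α + 21)^2 = -671, i.e. α^2 + 42α + 441 = -671, so α^2 + 42α + 1112 = 0. The discriminant of x^2 + 42x + 1112 is (42)^2 - 4·(1112) = 1764 - 4448 = -2684, and 4·(-671) is not a perfect square in Q since -671 is squarefree and ≠ 1. Hence x^2 + 42x + 1112 is irreducible over Q and is the minimal polynomial of α.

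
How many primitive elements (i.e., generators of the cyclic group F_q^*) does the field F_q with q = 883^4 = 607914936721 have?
There are φ(607914936720) = 120716918784 primitive elements

F_q^* is cyclic of order q - 1 = 607914936720. A cyclic group of order m has exactly φ(m) generators. Here m = 607914936720 = 2^4 · 3^2 · 5 · 7^2 · 13 · 17 · 77969, so the number of primitive elements is φ(607914936720) = 120716918784.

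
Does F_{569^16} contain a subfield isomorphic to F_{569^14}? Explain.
No: F_{569^14} is not a subfield of F_{569^16}

F_{p^m} embeds in F_{p^n} iff m | n. Here 14 ∤ 16 (since 16 = 1·14 + 2 with remainder 2 ≠ 0), so F_{569^14} is not a subfield of F_{569^16}. Equivalently: if it were, the tower law would give 14 = [F_{569^14}:F_569] dividing [F_{569^16}:F_569] = 16, contradiction.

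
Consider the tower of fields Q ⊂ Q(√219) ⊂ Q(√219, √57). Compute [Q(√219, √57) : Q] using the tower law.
[Q(√219, √57) : Q] = 4

[Q(√219):Q] = 2 (min poly x^2 - 219, irreducible since 219 is squarefree > 1). For the top step, suppose √57 ∈ Q(√219), say √57 = c + d√219 with c, d ∈ Q. Squaring: 57 = c^2 + 219d^2 + 2cd√219. Since √219 ∉ Q this forces 2cd = 0. If d = 0 then √57 = c ∈ Q, contradicting 57 squarefree > 1. If c = 0 then 57 = 219d^2, so 219·57 = (219d)^2 is a perfect square in Q — but 219·57 = 12483 is not a perfect square (since 219 and 57 are distinct squarefree integers). Contradiction. Hence √57 ∉ Q(√219), so x^2 - 57 stays irreducible over Q(√219) and [Q(√219, √57) : Q(√219)] = 2. By the tower law, [Q(√219, √57) : Q] = 2 · 2 = 4.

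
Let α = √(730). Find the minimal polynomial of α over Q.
m_α(x) = x^2 - 730

α satisfies α^2 - 730 = 0, so x^2 - 730 annihilates α. Since d = 730 is squarefree and ≠ 1, it is not a perfect square in Q, so x^2 - 730 has no rational root and is therefore irreducible over Q (a degree-2 polynomial over a field is irreducible iff it has no root). Hence m_α(x) = x^2 - 730.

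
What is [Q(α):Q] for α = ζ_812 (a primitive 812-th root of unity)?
[Q(α):Q] = 336

The minimal polynomial of ζ_812 over Q is the 812-th cyclotomic polynomial Φ_812(x), which is irreducible over Q and has degree φ(812) = 336. Hence [Q(α):Q] = φ(812) = 336.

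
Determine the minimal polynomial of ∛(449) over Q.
m_α(x) = x^3 - 449

α satisfies α^3 = 449, so x^3 - 449 annihilates α. By the rational root test, a rational root p/q (in lowest terms) of x^3 - 449 would satisfy p^3 = 449 q^3, forcing q = 1 and p^3 = 449; but 449 is not a perfect cube, contradiction. A monic cubic over Q with no rational root is irreducible (any nontrivial factorization would include a linear factor). Hence x^3 - 449 is the minimal polynomial of α, and in particular [Q(α):Q] = 3.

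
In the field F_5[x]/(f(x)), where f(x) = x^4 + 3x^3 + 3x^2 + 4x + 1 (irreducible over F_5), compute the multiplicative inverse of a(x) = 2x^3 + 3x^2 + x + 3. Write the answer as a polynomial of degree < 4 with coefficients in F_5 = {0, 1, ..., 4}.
a(x)^(-1) ≡ 3x^3 + x^2 + x + 4 (mod f(x))

Since f is irreducible over F_5, F_5[x]/(f) is a field and a(x) ≠ 0 has an inverse. Apply the extended Euclidean algorithm to f(x) and a(x) in F_5[x]: f(x) = (3x + 2)·a(x) + (4x^2 + 3x);  a(x) = (3x + 1)·(4x^2 + 3x) + (3x + 3);  (4x^2 + 3x) = (3x + 3)·(3x + 3) + (1). The last nonzero remainder is the constant 1 = gcd(f, a) in F_5. Back-substituting through the division chain expresses 1 = s(x)·a(x) + t(x)·f(x) with s(x) ≡ 3x^3 + x^2 + x + 4 (mod f), so a(x)^(-1) ≡ s(x) = 3x^3 + x^2 + x + 4 (mod f). Check: (2x^3 + 3x^2 + x + 3)·(3x^3 + x^2 + x + 4) = x^6 + x^5 + 3x^4 + x^3 + x^2 + 2x + 2 ≡ 1 (mod x^4 + 3x^3 + 3x^2 + 4x + 1).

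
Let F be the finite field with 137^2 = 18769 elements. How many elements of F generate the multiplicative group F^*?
There are φ(18768) = 5632 primitive elements

F_q^* is cyclic of order q - 1 = 18768. A cyclic group of order m has exactly φ(m) generators. Here m = 18768 = 2^4 · 3 · 17 · 23, so the number of primitive elements is φ(18768) = 5632.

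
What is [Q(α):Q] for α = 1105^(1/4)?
[Q(α):Q] = 4

α is a root of x^4 - 1105. By Eisenstein's criterion at the prime p = 5 (which divides the constant term 1105 but p^2 = 25 does not, since 1105 is squarefree), x^4 - 1105 is irreducible over Q. Hence [Q(α):Q] = 4.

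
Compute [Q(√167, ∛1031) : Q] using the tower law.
[Q(√167, ∛1031) : Q] = 6

Let L = Q(√167, ∛1031). Since Q(√167) ⊂ L and [Q(√167):Q] = 2, the tower law gives 2 | [L:Q]. Likewise Q(∛1031) ⊂ L with [Q(∛1031):Q] = 3 (because 1031 is not a perfect cube), so 3 | [L:Q]. As gcd(2,3) = 1, [L:Q] is divisible by 6. Conversely L is generated over Q by √167 and ∛1031, so [L:Q] ≤ 2·3 = 6. Therefore [Q(√167, ∛1031) : Q] = 6.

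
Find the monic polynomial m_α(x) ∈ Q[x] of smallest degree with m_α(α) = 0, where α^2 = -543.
m_α(x) = x^2 + 543

α satisfies α^2 + 543 = 0, so x^2 + 543 annihilates α. Since d = -543 is squarefree and ≠ 1, it is not a perfect square in Q, so x^2 + 543 has no rational root and is therefore irreducible over Q (a degree-2 polynomial over a field is irreducible iff it has no root). Hence m_α(x) = x^2 + 543.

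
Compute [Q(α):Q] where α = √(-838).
[Q(α):Q] = 2

[Q(α):Q] equals the degree of the minimal polynomial of α. Here α^2 = -838 and x^2 + 838 is irreducible (d = -838 is squarefree, ≠ 1, hence not a square), so deg(m_α) = 2. Thus [Q(α):Q] = 2.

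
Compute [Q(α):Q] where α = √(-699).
[Q(α):Q] = 2

[Q(α):Q] equals the degree of the minimal polynomial of α. Here α^2 = -699 and x^2 + 699 is irreducible (d = -699 is squarefree, ≠ 1, hence not a square), so deg(m_α) = 2. Thus [Q(α):Q] = 2.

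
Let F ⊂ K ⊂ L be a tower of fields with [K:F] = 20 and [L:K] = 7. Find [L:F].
[L:F] = 140

The tower law says that for any tower of field extensions F ⊂ K ⊂ L with finite degrees, [L:F] = [L:K] · [K:F]. Here this gives [L:F] = 7 · 20 = 140.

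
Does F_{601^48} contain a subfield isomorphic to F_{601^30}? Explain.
No: F_{601^30} is not a subfield of F_{601^48}

F_{p^m} embeds in F_{p^n} iff m | n. Here 30 ∤ 48 (since 48 = 1·30 + 18 with remainder 18 ≠ 0), so F_{601^30} is not a subfield of F_{601^48}. Equivalently: if it were, the tower law would give 30 = [F_{601^30}:F_601] dividing [F_{601^48}:F_601] = 48, contradiction.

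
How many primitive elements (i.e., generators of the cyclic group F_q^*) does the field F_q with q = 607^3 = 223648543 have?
There are φ(223648542) = 68126400 primitive elements

F_q^* is cyclic of order q - 1 = 223648542. A cyclic group of order m has exactly φ(m) generators. Here m = 223648542 = 2 · 3^2 · 13 · 101 · 9463, so the number of primitive elements is φ(223648542) = 68126400.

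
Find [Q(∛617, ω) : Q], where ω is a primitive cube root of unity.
[Q(∛617, ω) : Q] = 6

[Q(∛617):Q] = 3 (min poly x^3 - 617, irreducible since 617 is not a perfect cube). [Q(ω):Q] = 2 (min poly x^2 + x + 1). Since Q(∛617) ⊂ R and ω ∉ R, we have ω ∉ Q(∛617), so x^2 + x + 1 remains irreducible over Q(∛617) and [Q(∛617, ω) : Q(∛617)] = 2. By the tower law, [Q(∛617, ω) : Q] = 3 · 2 = 6. (In fact Q(∛617, ω) is the splitting field of x^3 - 617 over Q.)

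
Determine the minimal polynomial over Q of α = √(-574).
m_α(x) = x^2 + 574

α satisfies α^2 + 574 = 0, so x^2 + 574 annihilates α. Since d = -574 is squarefree and ≠ 1, it is not a perfect square in Q, so x^2 + 574 has no rational root and is therefore irreducible over Q (a degree-2 polynomial over a field is irreducible iff it has no root). Hence m_α(x) = x^2 + 574.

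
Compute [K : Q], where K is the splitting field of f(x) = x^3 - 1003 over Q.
[K : Q] = 6

The roots of x^3 - 1003 are ∛1003, ω∛1003, ω^2∛1003 where ω = e^(2πi/3) is a primitive cube root of unity, so K = Q(∛1003, ω). Now [Q(∛1003):Q] = 3 (since 1003 is not a perfect cube, x^3 - 1003 is irreducible) and [Q(ω):Q] = 2. Both 2 and 3 divide [K:Q], and [K:Q] ≤ 3·2 = 6, so [K:Q] = 6. (Equivalently: Q(∛1003) ⊂ R but ω ∉ R, so [K : Q(∛1003)] = 2.)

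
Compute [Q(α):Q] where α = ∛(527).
[Q(α):Q] = 3

The minimal polynomial of α is x^3 - 527, irreducible over Q since 527 is not a perfect cube (so x^3 - 527 has no rational root). Hence [Q(α):Q] = deg(m_α) = 3.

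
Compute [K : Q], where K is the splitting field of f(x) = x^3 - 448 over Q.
[K : Q] = 6

The roots of x^3 - 448 are ∛448, ω∛448, ω^2∛448 where ω = e^(2πi/3) is a primitive cube root of unity, so K = Q(∛448, ω). Now [Q(∛448):Q] = 3 (since 448 is not a perfect cube, x^3 - 448 is irreducible) and [Q(ω):Q] = 2. Both 2 and 3 divide [K:Q], and [K:Q] ≤ 3·2 = 6, so [K:Q] = 6. (Equivalently: Q(∛448) ⊂ R but ω ∉ R, so [K : Q(∛448)] = 2.)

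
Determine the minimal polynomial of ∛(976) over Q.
m_α(x) = x^3 - 976

α satisfies α^3 = 976, so x^3 - 976 annihilates α. By the rational root test, a rational root p/q (in lowest terms) of x^3 - 976 would satisfy p^3 = 976 q^3, forcing q = 1 and p^3 = 976; but 976 is not a perfect cube, contradiction. A monic cubic over Q with no rational root is irreducible (any nontrivial factorization would include a linear factor). Hence x^3 - 976 is the minimal polynomial of α, and in particular [Q(α):Q] = 3.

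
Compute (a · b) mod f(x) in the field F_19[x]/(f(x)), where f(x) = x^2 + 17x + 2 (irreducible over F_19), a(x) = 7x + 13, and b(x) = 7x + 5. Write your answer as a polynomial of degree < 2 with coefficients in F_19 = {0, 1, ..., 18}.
a · b ≡ 15x + 5 (mod f(x))

Multiply in F_19[x]: a(x)·b(x) = (7x + 13)·(7x + 5) = 11x^2 + 12x + 8. This has degree ≥ 2, so divide by f(x) over F_19: 11x^2 + 12x + 8 = (11)·(x^2 + 17x + 2) + (15x + 5). Hence a·b ≡ 15x + 5 (mod f). (F_19[x]/(f) is a field with 19^2 = 361 elements since f is irreducible of degree 2.)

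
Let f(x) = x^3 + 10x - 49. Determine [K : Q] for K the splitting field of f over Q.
[K : Q] = 6

By the rational root test, any rational root of the monic integer polynomial f(x) = x^3 + 10x - 49 must be an integer dividing the constant term -49, i.e. one of ±{1, 7, 49}. Evaluating: f(1) = -38, f(-1) = -60, f(7) = 364, f(-7) = -462, f(49) = 118090, f(-49) = -118188; none is 0, so f has no rational root and is therefore irreducible over Q (a cubic with no linear factor over a field is irreducible). For an irreducible cubic, the Galois group is A_3 or S_3 according as the discriminant disc(f) = -4a^3 - 27b^2 = -4·(10)^3 - 27·(-49)^2 = -68827 is or is not a square in Q. Here disc(f) = -68827 is not a perfect square in Q, so the Galois group of f over Q is not contained in A_3 and must be all of S_3. The splitting field has degree |S_3| = 6 over Q, so [K : Q] = 6.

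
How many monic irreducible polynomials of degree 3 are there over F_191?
There are 2322560 monic irreducible polynomials of degree 3 over F_191

Each element of F_{191^3} that lies in no proper subfield is a root of exactly one monic irreducible of degree 3 over F_191, and each such polynomial has 3 distinct roots in F_{191^3}. By Möbius inversion the count is N_191(3) = (1/3) Σ_{d|3} μ(3/d) · 191^d = (1/3)(μ(3)·191^1 + μ(1)·191^3) = 6967680/3 = 2322560.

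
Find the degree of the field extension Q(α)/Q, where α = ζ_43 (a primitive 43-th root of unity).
[Q(α):Q] = 42

The minimal polynomial of ζ_43 over Q is the 43-th cyclotomic polynomial Φ_43(x), which is irreducible over Q and has degree φ(43) = 42. Hence [Q(α):Q] = φ(43) = 42.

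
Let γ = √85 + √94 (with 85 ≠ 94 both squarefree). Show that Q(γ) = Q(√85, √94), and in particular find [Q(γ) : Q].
[Q(γ) : Q] = 4 (equivalently, Q(γ) = Q(√85, √94))

Obviously Q(γ) ⊆ Q(√85, √94), and [Q(√85, √94):Q] = 4 (since 85, 94 are distinct squarefree integers > 1 with 7990 not a perfect square). To show equality we compute the minimal polynomial of γ. From γ = √85 + √94: γ^2 = 85 + 2√(7990) + 94 = 179 + 2√(7990), so γ^2 - 179 = 2√(7990); squaring, (γ^2 - 179)^2 = 4·7990, i.e. γ^4 - 358γ^2 + 32041 - 31960 = 0, i.e. γ^4 - 358γ^2 + 81 = 0. So γ is a root of x^4 - 358x^2 + 81. This polynomial is irreducible over Q: it has no rational root (each ±√85 ± √94 is irrational), and any factorization into two quadratics over Q would force √(7990) ∈ Q (pairing opposite roots) or √85, √94 ∈ Q (other pairings), all impossible. Hence [Q(γ):Q] = 4 = [Q(√85, √94):Q], so Q(γ) = Q(√85, √94).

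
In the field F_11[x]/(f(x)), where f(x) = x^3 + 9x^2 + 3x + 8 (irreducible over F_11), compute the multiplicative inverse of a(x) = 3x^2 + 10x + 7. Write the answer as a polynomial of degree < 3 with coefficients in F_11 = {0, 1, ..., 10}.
a(x)^(-1) ≡ x^2 + x + 3 (mod f(x))

Since f is irreducible over F_11, F_11[x]/(f) is a field and a(x) ≠ 0 has an inverse. Apply the extended Euclidean algorithm to f(x) and a(x) in F_11[x]: f(x) = (4x + 8)·a(x) + (5x + 7);  a(x) = (5x + 6)·(5x + 7) + (9). The last nonzero remainder is the constant 9 = gcd(f, a) in F_11. Back-substituting through the division chain expresses 9 = s(x)·a(x) + t(x)·f(x) with s(x) ≡ 9x^2 + 9x + 5 (mod f), so (9x^2 + 9x + 5)·a(x) ≡ 9 (mod f). Multiplying by 9^(-1) ≡ 5 in F_11 gives a(x)^(-1) ≡ 5·(9x^2 + 9x + 5) ≡ x^2 + x + 3 (mod f). Check: (3x^2 + 10x + 7)·(x^2 + x + 3) = 3x^4 + 2x^3 + 4x^2 + 4x + 10 ≡ 1 (mod x^3 + 9x^2 + 3x + 8).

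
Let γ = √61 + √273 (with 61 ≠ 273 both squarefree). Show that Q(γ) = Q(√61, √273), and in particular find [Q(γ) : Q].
[Q(γ) : Q] = 4 (equivalently, Q(γ) = Q(√61, √273))

Obviously Q(γ) ⊆ Q(√61, √273), and [Q(√61, √273):Q] = 4 (since 61, 273 are distinct squarefree integers > 1 with 16653 not a perfect square). To show equality we compute the minimal polynomial of γ. From γ = √61 + √273: γ^2 = 61 + 2√(16653) + 273 = 334 + 2√(16653), so γ^2 - 334 = 2√(16653); squaring, (γ^2 - 334)^2 = 4·16653, i.e. γ^4 - 668γ^2 + 111556 - 66612 = 0, i.e. γ^4 - 668γ^2 + 44944 = 0. So γ is a root of x^4 - 668x^2 + 44944. This polynomial is irreducible over Q: it has no rational root (each ±√61 ± √273 is irrational), and any factorization into two quadratics over Q would force √(16653) ∈ Q (pairing opposite roots) or √61, √273 ∈ Q (other pairings), all impossible. Hence [Q(γ):Q] = 4 = [Q(√61, √273):Q], so Q(γ) = Q(√61, √273).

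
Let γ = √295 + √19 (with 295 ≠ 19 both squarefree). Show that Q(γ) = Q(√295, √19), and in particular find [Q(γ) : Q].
[Q(γ) : Q] = 4 (equivalently, Q(γ) = Q(√295, √19))

Obviously Q(γ) ⊆ Q(√295, √19), and [Q(√295, √19):Q] = 4 (since 295, 19 are distinct squarefree integers > 1 with 5605 not a perfect square). To show equality we compute the minimal polynomial of γ. From γ = √295 + √19: γ^2 = 295 + 2√(5605) + 19 = 314 + 2√(5605), so γ^2 - 314 = 2√(5605); squaring, (γ^2 - 314)^2 = 4·5605, i.e. γ^4 - 628γ^2 + 98596 - 22420 = 0, i.e. γ^4 - 628γ^2 + 76176 = 0. So γ is a root of x^4 - 628x^2 + 76176. This polynomial is irreducible over Q: it has no rational root (each ±√295 ± √19 is irrational), and any factorization into two quadratics over Q would force √(5605) ∈ Q (pairing opposite roots) or √295, √19 ∈ Q (other pairings), all impossible. Hence [Q(γ):Q] = 4 = [Q(√295, √19):Q], so Q(γ) = Q(√295, √19).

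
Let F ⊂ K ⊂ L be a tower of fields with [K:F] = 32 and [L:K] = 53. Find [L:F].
[L:F] = 1696

The tower law says that for any tower of field extensions F ⊂ K ⊂ L with finite degrees, [L:F] = [L:K] · [K:F]. Here this gives [L:F] = 53 · 32 = 1696.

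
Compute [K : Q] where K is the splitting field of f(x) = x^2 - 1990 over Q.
[K : Q] = 2

f(x) = x^2 - 1990 factors as (x - √1990)(x + √1990). The splitting field is K = Q(√1990). Since 1990 is squarefree and > 1, it is not a perfect square, so x^2 - 1990 is irreducible over Q and [Q(√1990) : Q] = 2. Hence [K : Q] = 2.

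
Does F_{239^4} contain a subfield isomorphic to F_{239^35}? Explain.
No: F_{239^35} is not a subfield of F_{239^4}

F_{p^m} embeds in F_{p^n} iff m | n. Here 35 ∤ 4 (since 4 = 0·35 + 4 with remainder 4 ≠ 0), so F_{239^35} is not a subfield of F_{239^4}. Equivalently: if it were, the tower law would give 35 = [F_{239^35}:F_239] dividing [F_{239^4}:F_239] = 4, contradiction.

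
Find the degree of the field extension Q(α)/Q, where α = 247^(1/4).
[Q(α):Q] = 4

α is a root of x^4 - 247. By Eisenstein's criterion at the prime p = 13 (which divides the constant term 247 but p^2 = 169 does not, since 247 is squarefree), x^4 - 247 is irreducible over Q. Hence [Q(α):Q] = 4.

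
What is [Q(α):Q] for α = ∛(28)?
[Q(α):Q] = 3

The minimal polynomial of α is x^3 - 28, irreducible over Q since 28 is not a perfect cube (so x^3 - 28 has no rational root). Hence [Q(α):Q] = deg(m_α) = 3.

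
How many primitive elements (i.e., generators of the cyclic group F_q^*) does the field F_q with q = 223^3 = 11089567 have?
There are φ(11089566) = 3596400 primitive elements

F_q^* is cyclic of order q - 1 = 11089566. A cyclic group of order m has exactly φ(m) generators. Here m = 11089566 = 2 · 3^2 · 37 · 16651, so the number of primitive elements is φ(11089566) = 3596400.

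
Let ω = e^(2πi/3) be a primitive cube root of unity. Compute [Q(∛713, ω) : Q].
[Q(∛713, ω) : Q] = 6

[Q(∛713):Q] = 3 (min poly x^3 - 713, irreducible since 713 is not a perfect cube). [Q(ω):Q] = 2 (min poly x^2 + x + 1). Since Q(∛713) ⊂ R and ω ∉ R, we have ω ∉ Q(∛713), so x^2 + x + 1 remains irreducible over Q(∛713) and [Q(∛713, ω) : Q(∛713)] = 2. By the tower law, [Q(∛713, ω) : Q] = 3 · 2 = 6. (In fact Q(∛713, ω) is the splitting field of x^3 - 713 over Q.)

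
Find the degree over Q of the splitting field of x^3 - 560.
[K : Q] = 6

The roots of x^3 - 560 are ∛560, ω∛560, ω^2∛560 where ω = e^(2πi/3) is a primitive cube root of unity, so K = Q(∛560, ω). Now [Q(∛560):Q] = 3 (since 560 is not a perfect cube, x^3 - 560 is irreducible) and [Q(ω):Q] = 2. Both 2 and 3 divide [K:Q], and [K:Q] ≤ 3·2 = 6, so [K:Q] = 6. (Equivalently: Q(∛560) ⊂ R but ω ∉ R, so [K : Q(∛560)] = 2.)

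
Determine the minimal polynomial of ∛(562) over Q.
m_α(x) = x^3 - 562

α satisfies α^3 = 562, so x^3 - 562 annihilates α. By the rational root test, a rational root p/q (in lowest terms) of x^3 - 562 would satisfy p^3 = 562 q^3, forcing q = 1 and p^3 = 562; but 562 is not a perfect cube, contradiction. A monic cubic over Q with no rational root is irreducible (any nontrivial factorization would include a linear factor). Hence x^3 - 562 is the minimal polynomial of α, and in particular [Q(α):Q] = 3.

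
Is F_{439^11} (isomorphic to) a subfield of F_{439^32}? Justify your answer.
No: F_{439^11} is not a subfield of F_{439^32}

F_{p^m} embeds in F_{p^n} iff m | n. Here 11 ∤ 32 (since 32 = 2·11 + 10 with remainder 10 ≠ 0), so F_{439^11} is not a subfield of F_{439^32}. Equivalently: if it were, the tower law would give 11 = [F_{439^11}:F_439] dividing [F_{439^32}:F_439] = 32, contradiction.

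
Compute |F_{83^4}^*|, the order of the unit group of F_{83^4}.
|F_{83^4}^*| = 47458320

F_{83^4} has 83^4 = 47458321 elements; its multiplicative group consists of all nonzero elements, so |F_{83^4}^*| = 47458321 - 1 = 47458320. (It is cyclic since any finite subgroup of the multiplicative group of a field is cyclic.)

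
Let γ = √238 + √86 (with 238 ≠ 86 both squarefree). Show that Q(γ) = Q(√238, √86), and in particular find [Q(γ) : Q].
[Q(γ) : Q] = 4 (equivalently, Q(γ) = Q(√238, √86))

Obviously Q(γ) ⊆ Q(√238, √86), and [Q(√238, √86):Q] = 4 (since 238, 86 are distinct squarefree integers > 1 with 20468 not a perfect square). To show equality we compute the minimal polynomial of γ. From γ = √238 + √86: γ^2 = 238 + 2√(20468) + 86 = 324 + 2√(20468), so γ^2 - 324 = 2√(20468); squaring, (γ^2 - 324)^2 = 4·20468, i.e. γ^4 - 648γ^2 + 104976 - 81872 = 0, i.e. γ^4 - 648γ^2 + 23104 = 0. So γ is a root of x^4 - 648x^2 + 23104. This polynomial is irreducible over Q: it has no rational root (each ±√238 ± √86 is irrational), and any factorization into two quadratics over Q would force √(20468) ∈ Q (pairing opposite roots) or √238, √86 ∈ Q (other pairings), all impossible. Hence [Q(γ):Q] = 4 = [Q(√238, √86):Q], so Q(γ) = Q(√238, √86).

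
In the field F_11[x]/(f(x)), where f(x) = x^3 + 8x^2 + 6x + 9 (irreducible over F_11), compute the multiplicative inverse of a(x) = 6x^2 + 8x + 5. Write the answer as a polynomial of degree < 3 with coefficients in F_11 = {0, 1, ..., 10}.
a(x)^(-1) ≡ 5x^2 + 9x + 8 (mod f(x))

Since f is irreducible over F_11, F_11[x]/(f) is a field and a(x) ≠ 0 has an inverse. Apply the extended Euclidean algorithm to f(x) and a(x) in F_11[x]: f(x) = (2x + 6)·a(x) + (3x + 1);  a(x) = (2x + 2)·(3x + 1) + (3). The last nonzero remainder is the constant 3 = gcd(f, a) in F_11. Back-substituting through the division chain expresses 3 = s(x)·a(x) + t(x)·f(x) with s(x) ≡ 4x^2 + 5x + 2 (mod f), so (4x^2 + 5x + 2)·a(x) ≡ 3 (mod f). Multiplying by 3^(-1) ≡ 4 in F_11 gives a(x)^(-1) ≡ 4·(4x^2 + 5x + 2) ≡ 5x^2 + 9x + 8 (mod f). Check: (6x^2 + 8x + 5)·(5x^2 + 9x + 8) = 8x^4 + 6x^3 + 2x^2 + 10x + 7 ≡ 1 (mod x^3 + 8x^2 + 6x + 9).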